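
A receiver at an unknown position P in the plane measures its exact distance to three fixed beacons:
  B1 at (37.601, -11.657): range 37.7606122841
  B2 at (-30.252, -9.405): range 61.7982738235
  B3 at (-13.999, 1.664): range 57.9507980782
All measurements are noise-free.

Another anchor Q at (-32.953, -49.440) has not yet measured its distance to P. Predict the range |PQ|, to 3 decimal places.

53.287

eq1: (x − 37.601)² + (y + 11.657)² = 37.7606122841²
eq2: (x + 30.252)² + (y + 9.405)² = 61.7982738235²
eq3: (x + 13.999)² + (y − 1.664)² = 57.9507980782²
eq1−eq3, eq1−eq2 (x²,y² cancel):
  -103.200·x + 26.642·y = -3283.411111
  -135.706·x + 4.504·y = -2939.246128
det = -103.200·4.504 − 26.642·-135.706 = 3150.666452
x = (-3283.411111·4.504 − 26.642·-2939.246128) / 3150.666452 = 20.160468
y = (-103.200·-2939.246128 − -3283.411111·-135.706) / 3150.666452 = -45.148666
|P − Q| = √((20.160468 − -32.953)² + (-45.148666 − -49.440)²) = 53.286547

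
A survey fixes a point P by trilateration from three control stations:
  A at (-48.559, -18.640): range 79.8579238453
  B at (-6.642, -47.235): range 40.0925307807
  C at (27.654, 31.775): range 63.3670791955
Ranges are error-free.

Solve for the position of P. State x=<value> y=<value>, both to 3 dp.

x=30.250 y=-31.539

eq1: (x + 48.559)² + (y + 18.640)² = 79.8579238453²
eq2: (x + 6.642)² + (y + 47.235)² = 40.0925307807²
eq3: (x − 27.654)² + (y − 31.775)² = 63.3670791955²
eq1−eq3, eq1−eq2 (x²,y² cancel):
  152.426·x + 100.830·y = 1430.869535
  83.834·x − 57.190·y = 4339.712284
det = 152.426·-57.190 − 100.830·83.834 = -17170.225160
x = (1430.869535·-57.190 − 100.830·4339.712284) / -17170.225160 = 30.250309
y = (152.426·4339.712284 − 1430.869535·83.834) / -17170.225160 = -31.538868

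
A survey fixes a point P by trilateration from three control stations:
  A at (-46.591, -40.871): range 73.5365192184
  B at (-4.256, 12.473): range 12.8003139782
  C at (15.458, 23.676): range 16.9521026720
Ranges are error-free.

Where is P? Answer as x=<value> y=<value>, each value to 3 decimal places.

eq1: (x + 46.591)² + (y + 40.871)² = 73.5365192184²
eq2: (x + 4.256)² + (y − 12.473)² = 12.8003139782²
eq3: (x − 15.458)² + (y − 23.676)² = 16.9521026720²
eq2−eq3, eq2−eq1 (x²,y² cancel):
  39.428·x + 22.406·y = 502.287728
  -84.670·x − 106.688·y = -1576.300964
det = 39.428·-106.688 − 22.406·-84.670 = -2309.378444
x = (502.287728·-106.688 − 22.406·-1576.300964) / -2309.378444 = 7.910992
y = (39.428·-1576.300964 − 502.287728·-84.670) / -2309.378444 = 8.496525

x=7.911 y=8.497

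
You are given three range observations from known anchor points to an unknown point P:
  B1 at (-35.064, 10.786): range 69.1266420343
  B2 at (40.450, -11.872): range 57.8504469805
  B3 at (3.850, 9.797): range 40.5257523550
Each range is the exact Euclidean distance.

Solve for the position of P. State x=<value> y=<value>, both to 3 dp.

eq1: (x + 35.064)² + (y − 10.786)² = 69.1266420343²
eq2: (x − 40.450)² + (y + 11.872)² = 57.8504469805²
eq3: (x − 3.850)² + (y − 9.797)² = 40.5257523550²
eq3−eq2, eq3−eq1 (x²,y² cancel):
  73.200·x − 43.338·y = -37.994437
  -77.828·x + 1.978·y = -1901.137852
det = 73.200·1.978 − -43.338·-77.828 = -3228.120264
x = (-37.994437·1.978 − -43.338·-1901.137852) / -3228.120264 = 25.546342
y = (73.200·-1901.137852 − -37.994437·-77.828) / -3228.120264 = 44.025721

x=25.546 y=44.026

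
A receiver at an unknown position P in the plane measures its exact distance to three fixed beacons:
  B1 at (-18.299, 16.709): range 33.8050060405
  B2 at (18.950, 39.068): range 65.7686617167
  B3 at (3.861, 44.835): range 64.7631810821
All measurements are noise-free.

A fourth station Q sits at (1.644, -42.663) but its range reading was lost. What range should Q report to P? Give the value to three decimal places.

eq1: (x + 18.299)² + (y − 16.709)² = 33.8050060405²
eq2: (x − 18.950)² + (y − 39.068)² = 65.7686617167²
eq3: (x − 3.861)² + (y − 44.835)² = 64.7631810821²
eq3−eq2, eq3−eq1 (x²,y² cancel):
  30.178·x − 11.534·y = -270.920662
  -44.320·x − 56.252·y = 1640.450726
det = 30.178·-56.252 − -11.534·-44.320 = -2208.759736
x = (-270.920662·-56.252 − -11.534·1640.450726) / -2208.759736 = -15.466050
y = (30.178·1640.450726 − -270.920662·-44.320) / -2208.759736 = -16.977092
|P − Q| = √((-15.466050 − 1.644)² + (-16.977092 − -42.663)²) = 30.862917

30.863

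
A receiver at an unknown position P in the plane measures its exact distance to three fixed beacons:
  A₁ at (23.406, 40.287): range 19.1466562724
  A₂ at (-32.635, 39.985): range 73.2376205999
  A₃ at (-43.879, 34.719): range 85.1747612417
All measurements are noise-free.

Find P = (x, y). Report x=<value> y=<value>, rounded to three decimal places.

eq1: (x − 23.406)² + (y − 40.287)² = 19.1466562724²
eq2: (x + 32.635)² + (y − 39.985)² = 73.2376205999²
eq3: (x + 43.879)² + (y − 34.719)² = 85.1747612417²
eq1−eq2, eq1−eq3 (x²,y² cancel):
  -112.082·x − 0.604·y = -4504.194380
  -134.570·x − 11.136·y = -5928.253109
det = -112.082·-11.136 − -0.604·-134.570 = 1166.864872
x = (-4504.194380·-11.136 − -0.604·-5928.253109) / 1166.864872 = 39.917256
y = (-112.082·-5928.253109 − -4504.194380·-134.570) / 1166.864872 = 49.980961

x=39.917 y=49.981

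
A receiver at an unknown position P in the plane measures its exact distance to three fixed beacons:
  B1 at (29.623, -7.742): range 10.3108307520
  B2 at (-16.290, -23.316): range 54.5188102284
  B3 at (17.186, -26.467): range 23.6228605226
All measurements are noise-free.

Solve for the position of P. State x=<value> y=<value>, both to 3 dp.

x=37.495 y=-14.401

eq1: (x − 29.623)² + (y + 7.742)² = 10.3108307520²
eq2: (x + 16.290)² + (y + 23.316)² = 54.5188102284²
eq3: (x − 17.186)² + (y + 26.467)² = 23.6228605226²
eq2−eq3, eq2−eq1 (x²,y² cancel):
  66.952·x − 6.302·y = 2601.121858
  91.826·x + 31.148·y = 2994.448175
det = 66.952·31.148 − -6.302·91.826 = 2664.108348
x = (2601.121858·31.148 − -6.302·2994.448175) / 2664.108348 = 37.495005
y = (66.952·2994.448175 − 2601.121858·91.826) / 2664.108348 = -14.401187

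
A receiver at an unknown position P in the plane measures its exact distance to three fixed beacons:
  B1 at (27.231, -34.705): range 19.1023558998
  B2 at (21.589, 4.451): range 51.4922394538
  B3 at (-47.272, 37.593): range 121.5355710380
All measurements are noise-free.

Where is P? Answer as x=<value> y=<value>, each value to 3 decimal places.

eq1: (x − 27.231)² + (y + 34.705)² = 19.1023558998²
eq2: (x − 21.589)² + (y − 4.451)² = 51.4922394538²
eq3: (x + 47.272)² + (y − 37.593)² = 121.5355710380²
eq3−eq2, eq3−eq1 (x²,y² cancel):
  137.722·x − 66.284·y = 8957.464993
  149.006·x − 144.596·y = 12704.083780
det = 137.722·-144.596 − -66.284·149.006 = -10037.336608
x = (8957.464993·-144.596 − -66.284·12704.083780) / -10037.336608 = 45.145056
y = (137.722·12704.083780 − 8957.464993·149.006) / -10037.336608 = -41.337241

x=45.145 y=-41.337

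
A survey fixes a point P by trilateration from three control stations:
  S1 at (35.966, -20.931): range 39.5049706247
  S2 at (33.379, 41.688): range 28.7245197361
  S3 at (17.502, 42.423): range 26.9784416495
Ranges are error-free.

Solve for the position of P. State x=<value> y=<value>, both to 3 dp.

eq1: (x − 35.966)² + (y + 20.931)² = 39.5049706247²
eq2: (x − 33.379)² + (y − 41.688)² = 28.7245197361²
eq3: (x − 17.502)² + (y − 42.423)² = 26.9784416495²
eq2−eq1, eq2−eq3 (x²,y² cancel):
  5.174·x − 125.238·y = -1855.931738
  -31.754·x + 1.470·y = -648.754332
det = 5.174·1.470 − -125.238·-31.754 = -3969.201672
x = (-1855.931738·1.470 − -125.238·-648.754332) / -3969.201672 = 21.157130
y = (5.174·-648.754332 − -1855.931738·-31.754) / -3969.201672 = 15.693310

x=21.157 y=15.693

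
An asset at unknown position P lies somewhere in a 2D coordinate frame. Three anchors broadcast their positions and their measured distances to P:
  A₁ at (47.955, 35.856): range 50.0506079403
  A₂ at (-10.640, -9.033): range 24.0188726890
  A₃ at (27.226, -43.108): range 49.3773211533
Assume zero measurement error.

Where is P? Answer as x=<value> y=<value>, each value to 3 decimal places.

x=10.041 y=3.182

eq1: (x − 47.955)² + (y − 35.856)² = 50.0506079403²
eq2: (x + 10.640)² + (y + 9.033)² = 24.0188726890²
eq3: (x − 27.226)² + (y + 43.108)² = 49.3773211533²
eq3−eq2, eq3−eq1 (x²,y² cancel):
  -75.732·x + 68.150·y = -543.536452
  41.458·x + 157.928·y = 918.836510
det = -75.732·157.928 − 68.150·41.458 = -14785.565996
x = (-543.536452·157.928 − 68.150·918.836510) / -14785.565996 = 10.040761
y = (-75.732·918.836510 − -543.536452·41.458) / -14785.565996 = 3.182252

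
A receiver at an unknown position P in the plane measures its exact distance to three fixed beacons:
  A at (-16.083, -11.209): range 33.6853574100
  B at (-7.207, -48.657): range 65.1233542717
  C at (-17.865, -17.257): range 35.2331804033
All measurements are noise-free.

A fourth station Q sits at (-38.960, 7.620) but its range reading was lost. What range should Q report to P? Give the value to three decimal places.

8.691

eq1: (x + 16.083)² + (y + 11.209)² = 33.6853574100²
eq2: (x + 7.207)² + (y + 48.657)² = 65.1233542717²
eq3: (x + 17.865)² + (y + 17.257)² = 35.2331804033²
eq1−eq3, eq1−eq2 (x²,y² cancel):
  -3.564·x − 12.096·y = 125.984007
  17.752·x − 74.896·y = -1071.208040
det = -3.564·-74.896 − -12.096·17.752 = 481.657536
x = (125.984007·-74.896 − -12.096·-1071.208040) / 481.657536 = -46.491602
y = (-3.564·-1071.208040 − 125.984007·17.752) / 481.657536 = 3.283074
|P − Q| = √((-46.491602 − -38.960)² + (3.283074 − 7.620)²) = 8.691028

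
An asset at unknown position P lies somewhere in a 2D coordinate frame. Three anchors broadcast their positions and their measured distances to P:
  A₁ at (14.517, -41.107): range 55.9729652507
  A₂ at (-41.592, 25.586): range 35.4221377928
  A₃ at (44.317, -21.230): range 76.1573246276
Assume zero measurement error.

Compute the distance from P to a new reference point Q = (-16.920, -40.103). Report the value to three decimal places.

eq1: (x − 14.517)² + (y + 41.107)² = 55.9729652507²
eq2: (x + 41.592)² + (y − 25.586)² = 35.4221377928²
eq3: (x − 44.317)² + (y + 21.230)² = 76.1573246276²
eq3−eq1, eq3−eq2 (x²,y² cancel):
  -59.600·x − 39.754·y = 2152.784604
  -171.818·x + 93.632·y = 4515.038720
det = -59.600·93.632 − -39.754·-171.818 = -12410.919972
x = (2152.784604·93.632 − -39.754·4515.038720) / -12410.919972 = -30.703637
y = (-59.600·4515.038720 − 2152.784604·-171.818) / -12410.919972 = -8.121142
|P − Q| = √((-30.703637 − -16.920)² + (-8.121142 − -40.103)²) = 34.825679

34.826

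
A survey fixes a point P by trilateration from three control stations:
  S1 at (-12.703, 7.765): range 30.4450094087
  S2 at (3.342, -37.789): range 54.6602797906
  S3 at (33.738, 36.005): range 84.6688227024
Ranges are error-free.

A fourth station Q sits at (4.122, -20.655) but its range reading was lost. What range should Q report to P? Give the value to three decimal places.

47.171

eq1: (x + 12.703)² + (y − 7.765)² = 30.4450094087²
eq2: (x − 3.342)² + (y + 37.789)² = 54.6602797906²
eq3: (x − 33.738)² + (y − 36.005)² = 84.6688227024²
eq2−eq1, eq2−eq3 (x²,y² cancel):
  -32.090·x + 91.108·y = 843.331538
  60.792·x + 147.588·y = -3185.628167
det = -32.090·147.588 − 91.108·60.792 = -10274.736456
x = (843.331538·147.588 − 91.108·-3185.628167) / -10274.736456 = -40.361310
y = (-32.090·-3185.628167 − 843.331538·60.792) / -10274.736456 = -4.959640
|P − Q| = √((-40.361310 − 4.122)² + (-4.959640 − -20.655)²) = 47.171063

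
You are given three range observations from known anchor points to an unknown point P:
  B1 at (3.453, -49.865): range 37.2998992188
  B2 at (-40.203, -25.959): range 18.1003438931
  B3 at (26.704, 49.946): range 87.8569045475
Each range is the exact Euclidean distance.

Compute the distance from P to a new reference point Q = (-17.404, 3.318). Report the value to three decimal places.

26.718

eq1: (x − 3.453)² + (y + 49.865)² = 37.2998992188²
eq2: (x + 40.203)² + (y + 25.959)² = 18.1003438931²
eq3: (x − 26.704)² + (y − 49.946)² = 87.8569045475²
eq1−eq3, eq1−eq2 (x²,y² cancel):
  46.502·x + 199.622·y = -5618.288097
  -87.312·x + 47.812·y = 855.369489
det = 46.502·47.812 − 199.622·-87.312 = 19652.749688
x = (-5618.288097·47.812 − 199.622·855.369489) / 19652.749688 = -22.356778
y = (46.502·855.369489 − -5618.288097·-87.312) / 19652.749688 = -22.936616
|P − Q| = √((-22.356778 − -17.404)² + (-22.936616 − 3.318)²) = 26.717689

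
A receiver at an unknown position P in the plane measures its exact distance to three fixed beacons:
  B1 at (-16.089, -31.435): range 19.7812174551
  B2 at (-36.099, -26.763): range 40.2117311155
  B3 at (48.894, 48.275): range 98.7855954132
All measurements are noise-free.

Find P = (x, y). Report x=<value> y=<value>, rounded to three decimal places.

x=2.265 y=-38.813

eq1: (x + 16.089)² + (y + 31.435)² = 19.7812174551²
eq2: (x + 36.099)² + (y + 26.763)² = 40.2117311155²
eq3: (x − 48.894)² + (y − 48.275)² = 98.7855954132²
eq3−eq1, eq3−eq2 (x²,y² cancel):
  -129.966·x − 159.420·y = 5893.213582
  -169.986·x − 150.076·y = 5439.907651
det = -129.966·-150.076 − -159.420·-169.986 = -7594.390704
x = (5893.213582·-150.076 − -159.420·5439.907651) / -7594.390704 = 2.264809
y = (-129.966·5439.907651 − 5893.213582·-169.986) / -7594.390704 = -38.812958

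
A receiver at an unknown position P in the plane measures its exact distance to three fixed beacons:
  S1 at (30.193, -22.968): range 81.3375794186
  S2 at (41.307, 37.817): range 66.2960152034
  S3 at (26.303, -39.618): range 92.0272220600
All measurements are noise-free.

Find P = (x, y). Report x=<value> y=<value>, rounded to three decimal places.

x=-24.981 y=36.795

eq1: (x − 30.193)² + (y + 22.968)² = 81.3375794186²
eq2: (x − 41.307)² + (y − 37.817)² = 66.2960152034²
eq3: (x − 26.303)² + (y + 39.618)² = 92.0272220600²
eq1−eq2, eq1−eq3 (x²,y² cancel):
  22.228·x + 121.570·y = 3917.887659
  -7.780·x − 33.300·y = -1030.920314
det = 22.228·-33.300 − 121.570·-7.780 = 205.622200
x = (3917.887659·-33.300 − 121.570·-1030.920314) / 205.622200 = -24.981137
y = (22.228·-1030.920314 − 3917.887659·-7.780) / 205.622200 = 36.795002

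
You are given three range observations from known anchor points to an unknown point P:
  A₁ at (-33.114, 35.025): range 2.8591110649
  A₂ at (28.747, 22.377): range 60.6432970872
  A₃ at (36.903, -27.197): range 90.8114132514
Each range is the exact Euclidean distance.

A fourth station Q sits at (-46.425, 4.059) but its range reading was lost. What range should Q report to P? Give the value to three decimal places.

eq1: (x + 33.114)² + (y − 35.025)² = 2.8591110649²
eq2: (x − 28.747)² + (y − 22.377)² = 60.6432970872²
eq3: (x − 36.903)² + (y + 27.197)² = 90.8114132514²
eq2−eq3, eq2−eq1 (x²,y² cancel):
  16.312·x − 99.148·y = -3794.715215
  -123.722·x + 25.296·y = 4665.602449
det = 16.312·25.296 − -99.148·-123.722 = -11854.160504
x = (-3794.715215·25.296 − -99.148·4665.602449) / -11854.160504 = -30.925348
y = (16.312·4665.602449 − -3794.715215·-123.722) / -11854.160504 = 33.185349
|P − Q| = √((-30.925348 − -46.425)² + (33.185349 − 4.059)²) = 32.993687

32.994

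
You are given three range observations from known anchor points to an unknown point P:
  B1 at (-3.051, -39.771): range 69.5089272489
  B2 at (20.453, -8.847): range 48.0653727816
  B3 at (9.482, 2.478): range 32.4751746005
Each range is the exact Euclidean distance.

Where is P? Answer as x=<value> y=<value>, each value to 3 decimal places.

eq1: (x + 3.051)² + (y + 39.771)² = 69.5089272489²
eq2: (x − 20.453)² + (y + 8.847)² = 48.0653727816²
eq3: (x − 9.482)² + (y − 2.478)² = 32.4751746005²
eq1−eq2, eq1−eq3 (x²,y² cancel):
  47.008·x + 61.848·y = 1426.764483
  25.066·x + 84.498·y = 2281.861768
det = 47.008·84.498 − 61.848·25.066 = 2421.800016
x = (1426.764483·84.498 − 61.848·2281.861768) / 2421.800016 = -8.493617
y = (47.008·2281.861768 − 1426.764483·25.066) / 2421.800016 = 29.524519

x=-8.494 y=29.525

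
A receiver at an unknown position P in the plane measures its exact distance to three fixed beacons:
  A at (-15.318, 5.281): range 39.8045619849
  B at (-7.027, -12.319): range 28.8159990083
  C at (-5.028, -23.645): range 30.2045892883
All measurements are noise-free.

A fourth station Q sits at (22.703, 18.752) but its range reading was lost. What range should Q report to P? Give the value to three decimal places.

28.251

eq1: (x + 15.318)² + (y − 5.281)² = 39.8045619849²
eq2: (x + 7.027)² + (y + 12.319)² = 28.8159990083²
eq3: (x + 5.028)² + (y + 23.645)² = 30.2045892883²
eq1−eq2, eq1−eq3 (x²,y² cancel):
  16.582·x − 35.200·y = 692.647761
  20.580·x − 57.852·y = 993.922665
det = 16.582·-57.852 − -35.200·20.580 = -234.885864
x = (692.647761·-57.852 − -35.200·993.922665) / -234.885864 = 21.648729
y = (16.582·993.922665 − 692.647761·20.580) / -234.885864 = -9.479220
|P − Q| = √((21.648729 − 22.703)² + (-9.479220 − 18.752)²) = 28.250898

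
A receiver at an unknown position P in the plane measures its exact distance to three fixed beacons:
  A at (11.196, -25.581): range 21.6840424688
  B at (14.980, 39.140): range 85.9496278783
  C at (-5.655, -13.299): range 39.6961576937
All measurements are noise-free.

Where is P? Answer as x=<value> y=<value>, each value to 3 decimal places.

x=15.628 y=-46.807

eq1: (x − 11.196)² + (y + 25.581)² = 21.6840424688²
eq2: (x − 14.980)² + (y − 39.140)² = 85.9496278783²
eq3: (x + 5.655)² + (y + 13.299)² = 39.6961576937²
eq1−eq2, eq1−eq3 (x²,y² cancel):
  7.568·x + 129.442·y = -5940.538812
  -33.702·x + 24.564·y = -1676.482789
det = 7.568·24.564 − 129.442·-33.702 = 4548.354636
x = (-5940.538812·24.564 − 129.442·-1676.482789) / 4548.354636 = 15.628484
y = (7.568·-1676.482789 − -5940.538812·-33.702) / 4548.354636 = -46.807181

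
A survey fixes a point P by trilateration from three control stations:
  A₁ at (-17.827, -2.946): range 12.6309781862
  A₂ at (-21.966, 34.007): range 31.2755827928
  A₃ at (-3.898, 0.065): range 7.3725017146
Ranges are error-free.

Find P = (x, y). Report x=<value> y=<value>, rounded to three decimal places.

x=-8.634 y=5.716

eq1: (x + 17.827)² + (y + 2.946)² = 12.6309781862²
eq2: (x + 21.966)² + (y − 34.007)² = 31.2755827928²
eq3: (x + 3.898)² + (y − 0.065)² = 7.3725017146²
eq2−eq3, eq2−eq1 (x²,y² cancel):
  36.136·x − 67.884·y = -699.974279
  8.278·x − 73.906·y = -493.879891
det = 36.136·-73.906 − -67.884·8.278 = -2108.723464
x = (-699.974279·-73.906 − -67.884·-493.879891) / -2108.723464 = -8.633544
y = (36.136·-493.879891 − -699.974279·8.278) / -2108.723464 = 5.715523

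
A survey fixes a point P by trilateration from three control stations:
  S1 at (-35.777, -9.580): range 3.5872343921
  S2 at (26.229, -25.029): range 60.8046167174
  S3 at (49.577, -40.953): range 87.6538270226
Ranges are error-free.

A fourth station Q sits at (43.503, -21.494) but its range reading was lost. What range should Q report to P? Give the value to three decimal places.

eq1: (x + 35.777)² + (y + 9.580)² = 3.5872343921²
eq2: (x − 26.229)² + (y + 25.029)² = 60.8046167174²
eq3: (x − 49.577)² + (y + 40.953)² = 87.6538270226²
eq3−eq2, eq3−eq1 (x²,y² cancel):
  -46.696·x + 31.848·y = 1165.376122
  -170.708·x + 62.746·y = 4907.068132
det = -46.696·62.746 − 31.848·-170.708 = 2506.721168
x = (1165.376122·62.746 − 31.848·4907.068132) / 2506.721168 = -33.173859
y = (-46.696·4907.068132 − 1165.376122·-170.708) / 2506.721168 = -12.048179
|P − Q| = √((-33.173859 − 43.503)² + (-12.048179 − -21.494)²) = 77.256484

77.256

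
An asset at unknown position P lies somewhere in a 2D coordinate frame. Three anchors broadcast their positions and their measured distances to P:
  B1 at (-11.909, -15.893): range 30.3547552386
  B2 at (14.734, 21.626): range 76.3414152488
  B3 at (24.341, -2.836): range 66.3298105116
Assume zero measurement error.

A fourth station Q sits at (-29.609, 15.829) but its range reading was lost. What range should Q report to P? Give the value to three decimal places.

eq1: (x + 11.909)² + (y + 15.893)² = 30.3547552386²
eq2: (x − 14.734)² + (y − 21.626)² = 76.3414152488²
eq3: (x − 24.341)² + (y + 2.836)² = 66.3298105116²
eq1−eq2, eq1−eq3 (x²,y² cancel):
  53.286·x + 75.038·y = -4616.237615
  72.500·x + 26.114·y = -3272.117150
det = 53.286·26.114 − 75.038·72.500 = -4048.744396
x = (-4616.237615·26.114 − 75.038·-3272.117150) / -4048.744396 = -30.869990
y = (53.286·-3272.117150 − -4616.237615·72.500) / -4048.744396 = -39.597262
|P − Q| = √((-30.869990 − -29.609)² + (-39.597262 − 15.829)²) = 55.440604

55.441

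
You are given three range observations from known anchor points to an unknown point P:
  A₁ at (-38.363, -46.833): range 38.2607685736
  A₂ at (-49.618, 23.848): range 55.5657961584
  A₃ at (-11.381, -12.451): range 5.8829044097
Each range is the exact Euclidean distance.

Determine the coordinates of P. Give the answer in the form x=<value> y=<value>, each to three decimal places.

eq1: (x + 38.363)² + (y + 46.833)² = 38.2607685736²
eq2: (x + 49.618)² + (y − 23.848)² = 55.5657961584²
eq3: (x + 11.381)² + (y + 12.451)² = 5.8829044097²
eq1−eq2, eq1−eq3 (x²,y² cancel):
  -22.510·x + 141.362·y = -2258.047921
  53.964·x + 68.764·y = -1951.217248
det = -22.510·68.764 − 141.362·53.964 = -9176.336608
x = (-2258.047921·68.764 − 141.362·-1951.217248) / -9176.336608 = -13.137657
y = (-22.510·-1951.217248 − -2258.047921·53.964) / -9176.336608 = -18.065510

x=-13.138 y=-18.066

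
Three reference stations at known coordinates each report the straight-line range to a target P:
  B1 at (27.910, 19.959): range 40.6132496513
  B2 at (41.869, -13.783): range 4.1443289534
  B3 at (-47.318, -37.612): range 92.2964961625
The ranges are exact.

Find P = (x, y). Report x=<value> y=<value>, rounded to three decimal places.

eq1: (x − 27.910)² + (y − 19.959)² = 40.6132496513²
eq2: (x − 41.869)² + (y + 13.783)² = 4.1443289534²
eq3: (x + 47.318)² + (y + 37.612)² = 92.2964961625²
eq2−eq1, eq2−eq3 (x²,y² cancel):
  -27.918·x + 67.484·y = -2397.915054
  -178.374·x − 47.658·y = -6790.796323
det = -27.918·-47.658 − 67.484·-178.374 = 13367.907060
x = (-2397.915054·-47.658 − 67.484·-6790.796323) / 13367.907060 = 42.830185
y = (-27.918·-6790.796323 − -2397.915054·-178.374) / 13367.907060 = -17.814326

x=42.830 y=-17.814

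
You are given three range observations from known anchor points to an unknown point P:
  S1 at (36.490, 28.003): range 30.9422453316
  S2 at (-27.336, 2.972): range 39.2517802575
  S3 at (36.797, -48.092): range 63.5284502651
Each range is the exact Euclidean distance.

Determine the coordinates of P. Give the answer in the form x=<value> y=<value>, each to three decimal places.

x=11.267 y=10.081

eq1: (x − 36.490)² + (y − 28.003)² = 30.9422453316²
eq2: (x + 27.336)² + (y − 2.972)² = 39.2517802575²
eq3: (x − 36.797)² + (y + 48.092)² = 63.5284502651²
eq3−eq1, eq3−eq2 (x²,y² cancel):
  -0.614·x + 152.190·y = 1527.269883
  -128.266·x + 102.128·y = -415.608253
det = -0.614·102.128 − 152.190·-128.266 = 19458.095948
x = (1527.269883·102.128 − 152.190·-415.608253) / 19458.095948 = 11.266695
y = (-0.614·-415.608253 − 1527.269883·-128.266) / 19458.095948 = 10.080739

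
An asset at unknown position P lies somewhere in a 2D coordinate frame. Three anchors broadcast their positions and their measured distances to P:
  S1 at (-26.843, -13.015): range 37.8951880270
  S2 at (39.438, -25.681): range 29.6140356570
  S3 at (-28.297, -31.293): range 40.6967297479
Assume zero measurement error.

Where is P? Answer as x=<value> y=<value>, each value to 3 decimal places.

eq1: (x + 26.843)² + (y + 13.015)² = 37.8951880270²
eq2: (x − 39.438)² + (y + 25.681)² = 29.6140356570²
eq3: (x + 28.297)² + (y + 31.293)² = 40.6967297479²
eq3−eq1, eq3−eq2 (x²,y² cancel):
  2.908·x + 36.556·y = -669.856647
  135.470·x + 11.224·y = 1214.130251
det = 2.908·11.224 − 36.556·135.470 = -4919.601928
x = (-669.856647·11.224 − 36.556·1214.130251) / -4919.601928 = 10.550085
y = (2.908·1214.130251 − -669.856647·135.470) / -4919.601928 = -19.163374

x=10.550 y=-19.163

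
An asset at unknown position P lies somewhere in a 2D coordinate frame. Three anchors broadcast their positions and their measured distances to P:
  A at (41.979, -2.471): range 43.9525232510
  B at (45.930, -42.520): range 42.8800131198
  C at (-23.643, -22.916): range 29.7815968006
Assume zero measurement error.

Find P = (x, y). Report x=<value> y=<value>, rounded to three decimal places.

eq1: (x − 41.979)² + (y + 2.471)² = 43.9525232510²
eq2: (x − 45.930)² + (y + 42.520)² = 42.8800131198²
eq3: (x + 23.643)² + (y + 22.916)² = 29.7815968006²
eq2−eq3, eq2−eq1 (x²,y² cancel):
  -139.146·x + 39.208·y = -1881.628778
  -7.902·x + 80.098·y = -2242.301793
det = -139.146·80.098 − 39.208·-7.902 = -10835.494692
x = (-1881.628778·80.098 − 39.208·-2242.301793) / -10835.494692 = 5.795631
y = (-139.146·-2242.301793 − -1881.628778·-7.902) / -10835.494692 = -27.422716

x=5.796 y=-27.423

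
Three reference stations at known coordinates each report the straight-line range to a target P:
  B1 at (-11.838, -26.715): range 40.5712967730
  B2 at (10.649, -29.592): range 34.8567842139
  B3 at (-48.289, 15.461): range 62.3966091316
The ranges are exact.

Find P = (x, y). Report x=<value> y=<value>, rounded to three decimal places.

eq1: (x + 11.838)² + (y + 26.715)² = 40.5712967730²
eq2: (x − 10.649)² + (y + 29.592)² = 34.8567842139²
eq3: (x + 48.289)² + (y − 15.461)² = 62.3966091316²
eq1−eq3, eq1−eq2 (x²,y² cancel):
  -72.902·x + 84.352·y = -530.266136
  44.974·x − 5.754·y = 566.292912
det = -72.902·-5.754 − 84.352·44.974 = -3374.168740
x = (-530.266136·-5.754 − 84.352·566.292912) / -3374.168740 = 13.252683
y = (-72.902·566.292912 − -530.266136·44.974) / -3374.168740 = 5.167405

x=13.253 y=5.167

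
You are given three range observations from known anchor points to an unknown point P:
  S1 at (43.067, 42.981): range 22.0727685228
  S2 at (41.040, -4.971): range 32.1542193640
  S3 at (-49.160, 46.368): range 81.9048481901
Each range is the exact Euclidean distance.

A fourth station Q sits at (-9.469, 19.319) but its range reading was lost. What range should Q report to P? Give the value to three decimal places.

39.874

eq1: (x − 43.067)² + (y − 42.981)² = 22.0727685228²
eq2: (x − 41.040)² + (y + 4.971)² = 32.1542193640²
eq3: (x + 49.160)² + (y − 46.368)² = 81.9048481901²
eq2−eq1, eq2−eq3 (x²,y² cancel):
  4.054·x + 95.904·y = 2539.827122
  -180.400·x + 102.678·y = -2816.805751
det = 4.054·102.678 − 95.904·-180.400 = 17717.338212
x = (2539.827122·102.678 − 95.904·-2816.805751) / 17717.338212 = 29.966539
y = (4.054·-2816.805751 − 2539.827122·-180.400) / 17717.338212 = 25.216287
|P − Q| = √((29.966539 − -9.469)² + (25.216287 − 19.319)²) = 39.874048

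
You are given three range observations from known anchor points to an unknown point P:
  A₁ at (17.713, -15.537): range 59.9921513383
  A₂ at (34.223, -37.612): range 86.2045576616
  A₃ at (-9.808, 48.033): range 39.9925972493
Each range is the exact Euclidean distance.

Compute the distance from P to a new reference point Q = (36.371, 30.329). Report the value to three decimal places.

71.326

eq1: (x − 17.713)² + (y + 15.537)² = 59.9921513383²
eq2: (x − 34.223)² + (y + 37.612)² = 86.2045576616²
eq3: (x + 9.808)² + (y − 48.033)² = 39.9925972493²
eq1−eq2, eq1−eq3 (x²,y² cancel):
  33.020·x − 44.150·y = -1801.440004
  -55.042·x + 127.140·y = 3847.867602
det = 33.020·127.140 − -44.150·-55.042 = 1768.058500
x = (-1801.440004·127.140 − -44.150·3847.867602) / 1768.058500 = -33.455752
y = (33.020·3847.867602 − -1801.440004·-55.042) / 1768.058500 = 15.780998
|P − Q| = √((-33.455752 − 36.371)² + (15.780998 − 30.329)²) = 71.326150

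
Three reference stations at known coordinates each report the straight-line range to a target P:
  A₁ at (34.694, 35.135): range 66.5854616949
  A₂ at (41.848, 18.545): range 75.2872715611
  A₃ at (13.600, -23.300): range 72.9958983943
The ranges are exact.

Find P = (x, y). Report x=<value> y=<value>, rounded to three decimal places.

x=-31.878 y=33.798

eq1: (x − 34.694)² + (y − 35.135)² = 66.5854616949²
eq2: (x − 41.848)² + (y − 18.545)² = 75.2872715611²
eq3: (x − 13.600)² + (y + 23.300)² = 72.9958983943²
eq3−eq1, eq3−eq2 (x²,y² cancel):
  42.188·x + 116.870·y = 2605.069334
  56.496·x + 83.690·y = 1027.550052
det = 42.188·83.690 − 116.870·56.496 = -3071.973800
x = (2605.069334·83.690 − 116.870·1027.550052) / -3071.973800 = -31.878032
y = (42.188·1027.550052 − 2605.069334·56.496) / -3071.973800 = 33.797722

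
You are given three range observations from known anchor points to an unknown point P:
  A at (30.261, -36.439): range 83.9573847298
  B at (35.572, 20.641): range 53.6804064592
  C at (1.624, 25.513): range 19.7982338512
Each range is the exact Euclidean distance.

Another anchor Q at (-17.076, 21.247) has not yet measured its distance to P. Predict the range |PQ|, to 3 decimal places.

eq1: (x − 30.261)² + (y + 36.439)² = 83.9573847298²
eq2: (x − 35.572)² + (y − 20.641)² = 53.6804064592²
eq3: (x − 1.624)² + (y − 25.513)² = 19.7982338512²
eq2−eq3, eq2−eq1 (x²,y² cancel):
  -67.896·x + 9.744·y = 1451.748454
  -10.622·x − 114.160·y = -3615.145636
det = -67.896·-114.160 − 9.744·-10.622 = 7854.508128
x = (1451.748454·-114.160 − 9.744·-3615.145636) / 7854.508128 = -16.615378
y = (-67.896·-3615.145636 − 1451.748454·-10.622) / 7854.508128 = 33.213334
|P − Q| = √((-16.615378 − -17.076)² + (33.213334 − 21.247)²) = 11.975196

11.975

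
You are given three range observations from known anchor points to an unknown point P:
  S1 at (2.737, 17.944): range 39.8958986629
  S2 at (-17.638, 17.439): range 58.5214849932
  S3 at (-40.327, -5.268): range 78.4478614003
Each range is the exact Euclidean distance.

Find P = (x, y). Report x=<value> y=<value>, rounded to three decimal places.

eq1: (x − 2.737)² + (y − 17.944)² = 39.8958986629²
eq2: (x + 17.638)² + (y − 17.439)² = 58.5214849932²
eq3: (x + 40.327)² + (y + 5.268)² = 78.4478614003²
eq1−eq3, eq1−eq2 (x²,y² cancel):
  -86.128·x − 46.424·y = -3237.843780
  -40.750·x − 1.010·y = -1547.342016
det = -86.128·-1.010 − -46.424·-40.750 = -1804.788720
x = (-3237.843780·-1.010 − -46.424·-1547.342016) / -1804.788720 = 37.989812
y = (-86.128·-1547.342016 − -3237.843780·-40.750) / -1804.788720 = -0.735454

x=37.990 y=-0.735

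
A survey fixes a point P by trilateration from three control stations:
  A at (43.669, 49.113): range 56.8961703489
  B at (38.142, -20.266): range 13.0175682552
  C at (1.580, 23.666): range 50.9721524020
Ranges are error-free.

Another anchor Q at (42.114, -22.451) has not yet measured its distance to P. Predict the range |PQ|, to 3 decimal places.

14.707

eq1: (x − 43.669)² + (y − 49.113)² = 56.8961703489²
eq2: (x − 38.142)² + (y + 20.266)² = 13.0175682552²
eq3: (x − 1.580)² + (y − 23.666)² = 50.9721524020²
eq1−eq2, eq1−eq3 (x²,y² cancel):
  -11.054·x − 138.758·y = 614.171707
  -84.178·x − 50.894·y = -3117.478494
det = -11.054·-50.894 − -138.758·-84.178 = -11117.788648
x = (614.171707·-50.894 − -138.758·-3117.478494) / -11117.788648 = 41.719873
y = (-11.054·-3117.478494 − 614.171707·-84.178) / -11117.788648 = -7.749774
|P − Q| = √((41.719873 − 42.114)² + (-7.749774 − -22.451)²) = 14.706508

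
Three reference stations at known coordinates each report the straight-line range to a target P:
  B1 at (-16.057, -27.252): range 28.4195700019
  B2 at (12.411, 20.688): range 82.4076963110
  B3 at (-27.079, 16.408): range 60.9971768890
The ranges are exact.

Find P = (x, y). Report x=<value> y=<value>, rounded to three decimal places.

eq1: (x + 16.057)² + (y + 27.252)² = 28.4195700019²
eq2: (x − 12.411)² + (y − 20.688)² = 82.4076963110²
eq3: (x + 27.079)² + (y − 16.408)² = 60.9971768890²
eq1−eq3, eq1−eq2 (x²,y² cancel):
  -22.044·x + 87.320·y = -2910.987677
  56.936·x + 95.880·y = -6401.828940
det = -22.044·95.880 − 87.320·56.936 = -7085.230240
x = (-2910.987677·95.880 − 87.320·-6401.828940) / -7085.230240 = -39.505026
y = (-22.044·-6401.828940 − -2910.987677·56.936) / -7085.230240 = -43.310083

x=-39.505 y=-43.310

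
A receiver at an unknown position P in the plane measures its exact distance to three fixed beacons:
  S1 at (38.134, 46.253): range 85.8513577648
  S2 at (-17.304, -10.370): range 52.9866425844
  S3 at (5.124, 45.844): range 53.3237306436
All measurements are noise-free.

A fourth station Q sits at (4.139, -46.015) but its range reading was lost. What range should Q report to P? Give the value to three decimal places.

94.557

eq1: (x − 38.134)² + (y − 46.253)² = 85.8513577648²
eq2: (x + 17.304)² + (y + 10.370)² = 52.9866425844²
eq3: (x − 5.124)² + (y − 45.844)² = 53.3237306436²
eq2−eq1, eq2−eq3 (x²,y² cancel):
  110.876·x + 113.246·y = -1376.294689
  44.856·x + 112.428·y = 1685.126439
det = 110.876·112.428 − 113.246·44.856 = 7385.804352
x = (-1376.294689·112.428 − 113.246·1685.126439) / 7385.804352 = -46.788118
y = (110.876·1685.126439 − -1376.294689·44.856) / 7385.804352 = 33.655800
|P − Q| = √((-46.788118 − 4.139)² + (33.655800 − -46.015)²) = 94.556902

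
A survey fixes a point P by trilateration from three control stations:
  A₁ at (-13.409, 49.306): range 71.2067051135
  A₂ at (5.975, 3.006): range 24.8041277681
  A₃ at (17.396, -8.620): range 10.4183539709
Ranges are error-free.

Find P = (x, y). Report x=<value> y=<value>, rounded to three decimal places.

x=27.813 y=-8.755

eq1: (x + 13.409)² + (y − 49.306)² = 71.2067051135²
eq2: (x − 5.975)² + (y − 3.006)² = 24.8041277681²
eq3: (x − 17.396)² + (y + 8.620)² = 10.4183539709²
eq3−eq2, eq3−eq1 (x²,y² cancel):
  -22.842·x + 23.252·y = -838.891210
  -61.610·x + 115.852·y = -2727.895053
det = -22.842·115.852 − 23.252·-61.610 = -1213.735664
x = (-838.891210·115.852 − 23.252·-2727.895053) / -1213.735664 = 27.813477
y = (-22.842·-2727.895053 − -838.891210·-61.610) / -1213.735664 = -8.755194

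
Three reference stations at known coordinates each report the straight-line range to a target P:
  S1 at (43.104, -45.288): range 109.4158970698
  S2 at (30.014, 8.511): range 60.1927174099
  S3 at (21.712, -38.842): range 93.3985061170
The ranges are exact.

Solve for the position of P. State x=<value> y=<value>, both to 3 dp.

eq1: (x − 43.104)² + (y + 45.288)² = 109.4158970698²
eq2: (x − 30.014)² + (y − 8.511)² = 60.1927174099²
eq3: (x − 21.712)² + (y + 38.842)² = 93.3985061170²
eq3−eq2, eq3−eq1 (x²,y² cancel):
  16.604·x + 94.706·y = 4093.283125
  42.784·x − 12.892·y = -1319.711735
det = 16.604·-12.892 − 94.706·42.784 = -4265.960272
x = (4093.283125·-12.892 − 94.706·-1319.711735) / -4265.960272 = -16.927962
y = (16.604·-1319.711735 − 4093.283125·42.784) / -4265.960272 = 46.188784

x=-16.928 y=46.189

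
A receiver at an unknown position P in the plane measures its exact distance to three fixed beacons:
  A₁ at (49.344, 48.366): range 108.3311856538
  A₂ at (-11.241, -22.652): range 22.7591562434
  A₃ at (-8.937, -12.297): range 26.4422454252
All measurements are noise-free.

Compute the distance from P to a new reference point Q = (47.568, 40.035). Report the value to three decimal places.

eq1: (x − 49.344)² + (y − 48.366)² = 108.3311856538²
eq2: (x + 11.241)² + (y + 22.652)² = 22.7591562434²
eq3: (x + 8.937)² + (y + 12.297)² = 26.4422454252²
eq1−eq3, eq1−eq2 (x²,y² cancel):
  -116.562·x − 121.326·y = 6493.439328
  -121.170·x − 142.036·y = 7083.039485
det = -116.562·-142.036 − -121.326·-121.170 = 1854.928812
x = (6493.439328·-142.036 − -121.326·7083.039485) / 1854.928812 = -33.934078
y = (-116.562·7083.039485 − 6493.439328·-121.170) / 1854.928812 = -20.918973
|P − Q| = √((-33.934078 − 47.568)² + (-20.918973 − 40.035)²) = 101.774140

101.774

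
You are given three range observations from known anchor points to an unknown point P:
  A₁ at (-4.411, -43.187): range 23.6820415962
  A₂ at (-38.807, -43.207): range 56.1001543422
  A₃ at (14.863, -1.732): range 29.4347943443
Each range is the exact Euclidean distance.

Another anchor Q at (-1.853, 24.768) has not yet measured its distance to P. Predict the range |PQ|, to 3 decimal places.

eq1: (x + 4.411)² + (y + 43.187)² = 23.6820415962²
eq2: (x + 38.807)² + (y + 43.207)² = 56.1001543422²
eq3: (x − 14.863)² + (y + 1.732)² = 29.4347943443²
eq2−eq3, eq2−eq1 (x²,y² cancel):
  107.340·x + 82.950·y = -868.099306
  68.792·x + 0.040·y = 1098.134015
det = 107.340·0.040 − 82.950·68.792 = -5702.002800
x = (-868.099306·0.040 − 82.950·1098.134015) / -5702.002800 = 15.981216
y = (107.340·1098.134015 − -868.099306·68.792) / -5702.002800 = -31.145546
|P − Q| = √((15.981216 − -1.853)² + (-31.145546 − 24.768)²) = 58.688874

58.689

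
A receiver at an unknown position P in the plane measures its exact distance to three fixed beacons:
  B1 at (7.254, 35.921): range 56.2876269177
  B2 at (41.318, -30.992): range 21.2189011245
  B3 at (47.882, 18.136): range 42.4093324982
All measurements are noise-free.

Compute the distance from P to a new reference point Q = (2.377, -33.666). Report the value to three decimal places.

eq1: (x − 7.254)² + (y − 35.921)² = 56.2876269177²
eq2: (x − 41.318)² + (y + 30.992)² = 21.2189011245²
eq3: (x − 47.882)² + (y − 18.136)² = 42.4093324982²
eq1−eq3, eq1−eq2 (x²,y² cancel):
  81.256·x − 35.570·y = 2648.407124
  68.128·x − 133.826·y = 4042.797610
det = 81.256·-133.826 − -35.570·68.128 = -8450.852496
x = (2648.407124·-133.826 − -35.570·4042.797610) / -8450.852496 = 24.923334
y = (81.256·4042.797610 − 2648.407124·68.128) / -8450.852496 = -17.521414
|P − Q| = √((24.923334 − 2.377)² + (-17.521414 − -33.666)²) = 27.730576

27.731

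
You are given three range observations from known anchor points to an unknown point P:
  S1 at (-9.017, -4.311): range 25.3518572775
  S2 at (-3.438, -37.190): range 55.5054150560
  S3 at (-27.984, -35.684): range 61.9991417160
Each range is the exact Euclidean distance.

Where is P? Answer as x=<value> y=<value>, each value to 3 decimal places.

x=3.167 y=17.921

eq1: (x + 9.017)² + (y + 4.311)² = 25.3518572775²
eq2: (x + 3.438)² + (y + 37.190)² = 55.5054150560²
eq3: (x + 27.984)² + (y + 35.684)² = 61.9991417160²
eq1−eq2, eq1−eq3 (x²,y² cancel):
  11.158·x − 65.758·y = -1143.109499
  -37.934·x − 62.746·y = -1244.615804
det = 11.158·-62.746 − -65.758·-37.934 = -3194.583840
x = (-1143.109499·-62.746 − -65.758·-1244.615804) / -3194.583840 = 3.167204
y = (11.158·-1244.615804 − -1143.109499·-37.934) / -3194.583840 = 17.921001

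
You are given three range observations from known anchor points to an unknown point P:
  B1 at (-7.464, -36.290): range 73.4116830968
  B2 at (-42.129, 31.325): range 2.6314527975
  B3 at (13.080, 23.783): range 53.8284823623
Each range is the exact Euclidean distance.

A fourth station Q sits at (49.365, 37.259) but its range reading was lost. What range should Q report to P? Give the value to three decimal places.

90.185

eq1: (x + 7.464)² + (y + 36.290)² = 73.4116830968²
eq2: (x + 42.129)² + (y − 31.325)² = 2.6314527975²
eq3: (x − 13.080)² + (y − 23.783)² = 53.8284823623²
eq1−eq3, eq1−eq2 (x²,y² cancel):
  41.088·x + 120.146·y = 1855.811795
  -69.330·x + 135.230·y = 6765.783541
det = 41.088·135.230 − 120.146·-69.330 = 13886.052420
x = (1855.811795·135.230 − 120.146·6765.783541) / 13886.052420 = -40.466533
y = (41.088·6765.783541 − 1855.811795·-69.330) / 13886.052420 = 29.285209
|P − Q| = √((-40.466533 − 49.365)² + (29.285209 − 37.259)²) = 90.184731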